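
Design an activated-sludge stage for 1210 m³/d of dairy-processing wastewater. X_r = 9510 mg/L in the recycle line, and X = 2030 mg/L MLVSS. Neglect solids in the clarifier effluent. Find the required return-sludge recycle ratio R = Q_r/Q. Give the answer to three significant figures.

R ≈ 0.271

Mass balance around the secondary clarifier (neglecting effluent solids): R = X / (X_r − X) = 2030 / (9510 − 2030) = 0.2714.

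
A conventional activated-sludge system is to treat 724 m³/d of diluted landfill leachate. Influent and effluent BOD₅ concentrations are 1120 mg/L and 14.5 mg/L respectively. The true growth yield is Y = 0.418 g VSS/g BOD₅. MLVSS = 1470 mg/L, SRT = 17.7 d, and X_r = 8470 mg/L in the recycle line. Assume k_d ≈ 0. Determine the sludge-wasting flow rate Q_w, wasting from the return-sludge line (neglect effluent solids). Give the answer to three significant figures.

Biomass mass balance (decay neglected): V·X = Y·Q·(S₀ − S)·θ_c, so V = 0.418 × 724 × (1120 − 14.5) × 17.7 / 1470 = 4028 m³.
Wasting from the return line (neglecting effluent solids): Q_w = V·X / (θ_c·X_r) = 4028 × 1470 / (17.7 × 8470) = 39.50 m³/d.

Q_w ≈ 39.5 m³/d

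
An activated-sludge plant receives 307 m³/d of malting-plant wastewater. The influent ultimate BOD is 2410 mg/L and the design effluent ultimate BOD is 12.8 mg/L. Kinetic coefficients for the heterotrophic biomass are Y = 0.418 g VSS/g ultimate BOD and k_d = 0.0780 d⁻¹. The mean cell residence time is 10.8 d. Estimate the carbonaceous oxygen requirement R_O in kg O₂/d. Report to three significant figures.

Y_obs = Y / (1 + k_d θ_c) = 0.418 / (1 + 0.0780 × 10.8) = 0.418 / 1.842 = 0.2269.
Q·(S₀ − S) = 307 × (2410 − 12.8) × 10⁻³ = 735.9 kg/d removed.
Biomass synthesised: P_X = Y_obs × 735.9 = 167.0 kg VSS/d.
R_O = Q·ΔS − 1.42 P_X = 735.9 − 237.1 = 498.8 kg O₂/d.

R_O ≈ 499 kg O₂/d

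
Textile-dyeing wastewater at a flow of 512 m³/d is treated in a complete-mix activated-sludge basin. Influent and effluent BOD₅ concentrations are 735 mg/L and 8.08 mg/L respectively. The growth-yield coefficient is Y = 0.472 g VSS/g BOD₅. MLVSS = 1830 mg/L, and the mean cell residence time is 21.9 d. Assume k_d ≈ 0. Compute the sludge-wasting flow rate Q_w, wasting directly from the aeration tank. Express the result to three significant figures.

Q_w ≈ 96.0 m³/d

V·X = Y·Q·ΔS·θ_c gives V = 0.472 × 512 × (735 − 8.08) × 21.9 / 1830 = 2102 m³.
With mixed-liquor wasting, θ_c = V/Q_w, so Q_w = V/θ_c = 2102/21.9 = 95.99 m³/d.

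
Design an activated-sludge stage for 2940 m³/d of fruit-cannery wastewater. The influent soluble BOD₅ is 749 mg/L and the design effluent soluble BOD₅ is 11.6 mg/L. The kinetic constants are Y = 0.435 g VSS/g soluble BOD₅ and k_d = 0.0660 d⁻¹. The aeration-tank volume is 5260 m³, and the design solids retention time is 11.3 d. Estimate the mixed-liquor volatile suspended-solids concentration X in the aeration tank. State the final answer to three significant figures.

X ≈ 1160 mg/L

Solving the biomass balance for X: X = Y Q (S₀−S) θ_c / [V (1+k_d θ_c)] = 0.435 × 2940 × (749 − 11.6) × 11.3 / [5260 × (1 + 0.0660 × 11.3)] = 1160 mg/L.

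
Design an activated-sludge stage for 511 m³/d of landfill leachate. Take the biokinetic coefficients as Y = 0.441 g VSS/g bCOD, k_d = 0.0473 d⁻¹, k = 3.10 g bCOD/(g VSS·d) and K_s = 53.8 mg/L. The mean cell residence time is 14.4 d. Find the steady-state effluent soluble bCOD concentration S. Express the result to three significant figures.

Effluent substrate depends only on kinetics and SRT: S = K_s(1 + k_d θ_c) / [θ_c(Yk − k_d) − 1] = 53.8 × (1 + 0.0473 × 14.4) / [14.4 × (0.441 × 3.10 − 0.0473) − 1] = 90.44 / 18.01 = 5.023 mg/L.

S ≈ 5.02 mg/L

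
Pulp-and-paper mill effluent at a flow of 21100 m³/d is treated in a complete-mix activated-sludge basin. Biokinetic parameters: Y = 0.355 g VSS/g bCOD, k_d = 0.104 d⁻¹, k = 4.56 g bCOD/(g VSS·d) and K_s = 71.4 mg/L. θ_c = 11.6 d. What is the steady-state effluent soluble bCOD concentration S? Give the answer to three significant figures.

S ≈ 9.51 mg/L

Effluent substrate depends only on kinetics and SRT: S = K_s(1 + k_d θ_c) / [θ_c(Yk − k_d) − 1] = 71.4 × (1 + 0.104 × 11.6) / [11.6 × (0.355 × 4.56 − 0.104) − 1] = 157.5 / 16.57 = 9.506 mg/L.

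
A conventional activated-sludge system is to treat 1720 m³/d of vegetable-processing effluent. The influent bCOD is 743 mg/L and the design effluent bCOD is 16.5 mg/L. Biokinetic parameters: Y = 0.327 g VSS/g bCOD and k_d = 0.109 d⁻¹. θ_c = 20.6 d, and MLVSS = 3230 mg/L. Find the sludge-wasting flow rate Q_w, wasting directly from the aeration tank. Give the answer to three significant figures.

Rearranging the biomass balance for a CMAS with decay, V = Y·Q·ΔS·θ_c / [X·(1+k_d θ_c)] = 0.327 × 1720 × (743 − 16.5) × 20.6 / [3230 × (1 + 0.109 × 20.6)] = 8.42×10^6 / 10483 = 803.0 m³.
Wasting from the aeration tank: Q_w = V / θ_c = 803.0 / 20.6 = 38.98 m³/d.

Q_w ≈ 39.0 m³/d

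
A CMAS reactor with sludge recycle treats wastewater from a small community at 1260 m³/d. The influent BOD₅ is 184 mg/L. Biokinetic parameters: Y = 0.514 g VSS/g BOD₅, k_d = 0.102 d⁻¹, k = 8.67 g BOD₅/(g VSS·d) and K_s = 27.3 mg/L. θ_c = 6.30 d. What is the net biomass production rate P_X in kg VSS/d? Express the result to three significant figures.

From the Monod/SRT balance for a CMAS, S = K_s·(1+k_d θ_c)/[θ_c·(Y k − k_d) − 1] = 27.3 × (1 + 0.102 × 6.30) / [6.30 × (0.514 × 8.67 − 0.102) − 1] = 44.84 / 26.43 = 1.697 mg/L.
Y_obs = Y / (1 + k_d θ_c) = 0.514 / (1 + 0.102 × 6.30) = 0.514 / 1.643 = 0.3129.
ΔS = 184 − 1.70 = 182.3 mg/L, so the substrate removal rate is 1260 × 182.3/1000 = 229.7 kg BOD₅/d.
Net biomass production P_X = Y_obs × Q·(S₀ − S) = 0.3129 × 229.7 = 71.88 kg VSS/d.

P_X ≈ 71.9 kg VSS/d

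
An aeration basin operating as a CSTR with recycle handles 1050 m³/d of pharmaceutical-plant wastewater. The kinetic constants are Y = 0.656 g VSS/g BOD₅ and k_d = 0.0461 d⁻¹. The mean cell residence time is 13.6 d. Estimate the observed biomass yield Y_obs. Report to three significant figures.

The observed yield is Y_obs = Y/(1 + k_d·θ_c) = 0.656 / (1 + 0.0461 × 13.6) = 0.656 / 1.627 = 0.4032 g VSS per g BOD₅ removed.

Y_obs ≈ 0.403 g VSS/g BOD₅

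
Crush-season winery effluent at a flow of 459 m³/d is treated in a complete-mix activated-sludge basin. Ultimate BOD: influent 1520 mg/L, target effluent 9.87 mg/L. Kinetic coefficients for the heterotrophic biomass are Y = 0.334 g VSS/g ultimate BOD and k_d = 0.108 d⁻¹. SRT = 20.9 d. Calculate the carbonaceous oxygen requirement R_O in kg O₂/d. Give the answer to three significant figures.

Correct the yield for decay: Y_obs = Y/(1 + k_d θ_c) = 0.334 / (1 + 0.108 × 20.9) = 0.334 / 3.257 = 0.1025.
Q·(S₀ − S) = 459 × (1520 − 9.87) × 10⁻³ = 693.1 kg/d removed.
P_X = Y_obs·Q·(S₀ − S) = 0.1025 × 693.1 = 71.08 kg VSS/d.
Carbonaceous O₂ demand = substrate oxidised − cell-mass equivalent = 693.1 − 1.42 × 71.08 = 592.2 kg O₂/d.

R_O ≈ 592 kg O₂/d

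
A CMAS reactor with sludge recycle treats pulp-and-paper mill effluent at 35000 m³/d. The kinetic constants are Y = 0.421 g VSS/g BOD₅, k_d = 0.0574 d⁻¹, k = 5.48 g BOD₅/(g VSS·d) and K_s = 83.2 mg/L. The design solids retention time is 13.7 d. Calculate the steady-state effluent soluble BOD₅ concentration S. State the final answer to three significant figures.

From the Monod/SRT balance for a CMAS, S = K_s·(1+k_d θ_c)/[θ_c·(Y k − k_d) − 1] = 83.2 × (1 + 0.0574 × 13.7) / [13.7 × (0.421 × 5.48 − 0.0574) − 1] = 148.6 / 29.82 = 4.984 mg/L.

S ≈ 4.98 mg/L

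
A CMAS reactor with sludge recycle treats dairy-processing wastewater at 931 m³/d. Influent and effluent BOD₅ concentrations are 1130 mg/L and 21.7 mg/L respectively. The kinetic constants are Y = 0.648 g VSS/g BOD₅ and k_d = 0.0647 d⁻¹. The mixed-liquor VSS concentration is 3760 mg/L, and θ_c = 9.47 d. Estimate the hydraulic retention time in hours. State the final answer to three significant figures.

Rearranging the biomass balance for a CMAS with decay, V = Y·Q·ΔS·θ_c / [X·(1+k_d θ_c)] = 0.648 × 931 × (1130 − 21.7) × 9.47 / [3760 × (1 + 0.0647 × 9.47)] = 6.33×10^6 / 6064 = 1044 m³.
τ = V/Q = 1044/931 = 1.122 d, or 26.92 h.

τ ≈ 26.9 h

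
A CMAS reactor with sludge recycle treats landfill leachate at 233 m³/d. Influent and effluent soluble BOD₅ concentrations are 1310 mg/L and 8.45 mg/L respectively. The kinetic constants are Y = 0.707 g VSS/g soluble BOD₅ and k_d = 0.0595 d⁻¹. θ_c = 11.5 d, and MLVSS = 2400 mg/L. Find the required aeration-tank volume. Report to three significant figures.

From the SRT design equation V = Y Q (S₀−S) θ_c / [X (1 + k_d θ_c)] = 0.707 × 233 × (1310 − 8.45) × 11.5 / [2400 × (1 + 0.0595 × 11.5)] = 2.47×10^6 / 4042 = 610.0 m³.

V ≈ 610 m³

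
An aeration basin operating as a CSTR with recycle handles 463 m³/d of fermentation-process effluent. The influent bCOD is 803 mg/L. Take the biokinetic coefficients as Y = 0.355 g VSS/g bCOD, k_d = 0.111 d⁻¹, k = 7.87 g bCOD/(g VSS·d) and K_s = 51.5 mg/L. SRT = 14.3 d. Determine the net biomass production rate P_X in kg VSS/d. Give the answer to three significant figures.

From the Monod/SRT balance for a CMAS, S = K_s·(1+k_d θ_c)/[θ_c·(Y k − k_d) − 1] = 51.5 × (1 + 0.111 × 14.3) / [14.3 × (0.355 × 7.87 − 0.111) − 1] = 133.2 / 37.36 = 3.566 mg/L.
Observed yield with endogenous decay: Y_obs = Y / (1 + k_d·θ_c) = 0.355 / (1 + 0.111 × 14.3) = 0.355 / 2.587 = 0.1372 g VSS/g bCOD.
ΔS = 803 − 3.57 = 799.4 mg/L, so the substrate removal rate is 463 × 799.4/1000 = 370.1 kg bCOD/d.
Biomass produced: P_X = Y_obs·Q·ΔS = 0.1372 × 370.1 ≈ 50.79 kg VSS/d.

P_X ≈ 50.8 kg VSS/d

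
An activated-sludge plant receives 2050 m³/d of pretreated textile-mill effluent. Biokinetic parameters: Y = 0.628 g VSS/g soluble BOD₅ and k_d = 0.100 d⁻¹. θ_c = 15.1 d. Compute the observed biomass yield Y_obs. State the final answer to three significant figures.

Y_obs = Y / (1 + k_d θ_c) = 0.628 / (1 + 0.100 × 15.1) = 0.628 / 2.510 = 0.2502.

Y_obs ≈ 0.250 g VSS/g soluble BOD₅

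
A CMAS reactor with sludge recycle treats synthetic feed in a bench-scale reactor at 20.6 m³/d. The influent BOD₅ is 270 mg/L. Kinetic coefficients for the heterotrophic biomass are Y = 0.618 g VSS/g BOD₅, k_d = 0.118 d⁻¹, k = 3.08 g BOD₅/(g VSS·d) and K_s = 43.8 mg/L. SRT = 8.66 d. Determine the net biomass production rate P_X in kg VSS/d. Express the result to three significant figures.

From the Monod/SRT balance for a CMAS, S = K_s·(1+k_d θ_c)/[θ_c·(Y k − k_d) − 1] = 43.8 × (1 + 0.118 × 8.66) / [8.66 × (0.618 × 3.08 − 0.118) − 1] = 88.56 / 14.46 = 6.124 mg/L.
Y_obs = Y / (1 + k_d θ_c) = 0.618 / (1 + 0.118 × 8.66) = 0.618 / 2.022 = 0.3057.
Substrate removed = Q·(S₀ − S) = 20.6 m³/d × (270 − 6.12) g/m³ = 5.44×10^3 g/d = 5.436 kg/d.
Biomass produced: P_X = Y_obs·Q·ΔS = 0.3057 × 5.436 ≈ 1.662 kg VSS/d.

P_X ≈ 1.66 kg VSS/d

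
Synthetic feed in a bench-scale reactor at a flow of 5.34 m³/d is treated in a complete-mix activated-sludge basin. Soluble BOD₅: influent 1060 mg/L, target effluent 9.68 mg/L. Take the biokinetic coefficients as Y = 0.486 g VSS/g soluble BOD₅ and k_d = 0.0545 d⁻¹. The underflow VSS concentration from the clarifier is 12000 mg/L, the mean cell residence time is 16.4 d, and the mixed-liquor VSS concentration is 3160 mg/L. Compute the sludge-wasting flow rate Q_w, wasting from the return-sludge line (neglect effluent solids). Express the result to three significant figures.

Q_w ≈ 0.120 m³/d

From the SRT design equation V = Y Q (S₀−S) θ_c / [X (1 + k_d θ_c)] = 0.486 × 5.34 × (1060 − 9.68) × 16.4 / [3160 × (1 + 0.0545 × 16.4)] = 4.47×10^4 / 5984 = 7.470 m³.
Wasting from the return line (neglecting effluent solids): Q_w = V·X / (θ_c·X_r) = 7.470 × 3160 / (16.4 × 12000) = 0.1199 m³/d.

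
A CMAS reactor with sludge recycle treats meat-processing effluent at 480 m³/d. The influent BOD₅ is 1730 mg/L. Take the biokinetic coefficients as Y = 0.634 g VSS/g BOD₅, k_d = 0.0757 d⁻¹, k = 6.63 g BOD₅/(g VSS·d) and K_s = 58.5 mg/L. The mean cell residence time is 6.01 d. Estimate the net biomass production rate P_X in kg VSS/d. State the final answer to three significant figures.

From the Monod/SRT balance for a CMAS, S = K_s·(1+k_d θ_c)/[θ_c·(Y k − k_d) − 1] = 58.5 × (1 + 0.0757 × 6.01) / [6.01 × (0.634 × 6.63 − 0.0757) − 1] = 85.11 / 23.81 = 3.575 mg/L.
Correct the yield for decay: Y_obs = Y/(1 + k_d θ_c) = 0.634 / (1 + 0.0757 × 6.01) = 0.634 / 1.455 = 0.4358.
Q·(S₀ − S) = 480 × (1730 − 3.58) × 10⁻³ = 828.7 kg/d removed.
Net biomass production P_X = Y_obs × Q·(S₀ − S) = 0.4358 × 828.7 = 361.1 kg VSS/d.

P_X ≈ 361 kg VSS/d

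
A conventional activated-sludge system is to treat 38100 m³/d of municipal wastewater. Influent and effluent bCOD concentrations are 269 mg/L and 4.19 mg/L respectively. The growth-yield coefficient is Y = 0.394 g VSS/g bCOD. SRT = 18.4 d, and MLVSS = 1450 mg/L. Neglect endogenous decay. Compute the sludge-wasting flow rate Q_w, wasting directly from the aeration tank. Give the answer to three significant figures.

Q_w ≈ 2740 m³/d

Biomass mass balance (decay neglected): V·X = Y·Q·(S₀ − S)·θ_c, so V = 0.394 × 38100 × (269 − 4.19) × 18.4 / 1450 = 50444 m³.
With mixed-liquor wasting, θ_c = V/Q_w, so Q_w = V/θ_c = 50444/18.4 = 2741 m³/d.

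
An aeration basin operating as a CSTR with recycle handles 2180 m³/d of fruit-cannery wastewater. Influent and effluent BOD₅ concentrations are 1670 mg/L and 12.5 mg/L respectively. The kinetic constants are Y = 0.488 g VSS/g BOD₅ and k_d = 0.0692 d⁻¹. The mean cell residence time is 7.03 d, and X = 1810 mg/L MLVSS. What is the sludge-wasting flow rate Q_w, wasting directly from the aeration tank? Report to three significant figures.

Rearranging the biomass balance for a CMAS with decay, V = Y·Q·ΔS·θ_c / [X·(1+k_d θ_c)] = 0.488 × 2180 × (1670 − 12.5) × 7.03 / [1810 × (1 + 0.0692 × 7.03)] = 1.24×10^7 / 2691 = 4607 m³.
Wasting from the aeration tank: Q_w = V / θ_c = 4607 / 7.03 = 655.4 m³/d.

Q_w ≈ 655 m³/d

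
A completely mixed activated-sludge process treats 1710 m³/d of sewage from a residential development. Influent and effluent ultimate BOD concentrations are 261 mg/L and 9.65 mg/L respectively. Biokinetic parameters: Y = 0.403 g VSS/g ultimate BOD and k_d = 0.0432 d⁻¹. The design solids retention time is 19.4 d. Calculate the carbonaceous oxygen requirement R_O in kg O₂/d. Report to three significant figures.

R_O ≈ 296 kg O₂/d

Observed yield with endogenous decay: Y_obs = Y / (1 + k_d·θ_c) = 0.403 / (1 + 0.0432 × 19.4) = 0.403 / 1.838 = 0.2193 g VSS/g ultimate BOD.
Mass of ultimate BOD removed per day: Q(S₀ − S) = 1710 × 251.3 g/m³ = 429.8 kg/d.
Biomass synthesised: P_X = Y_obs × 429.8 = 94.24 kg VSS/d.
Carbonaceous O₂ demand = substrate oxidised − cell-mass equivalent = 429.8 − 1.42 × 94.24 = 296.0 kg O₂/d.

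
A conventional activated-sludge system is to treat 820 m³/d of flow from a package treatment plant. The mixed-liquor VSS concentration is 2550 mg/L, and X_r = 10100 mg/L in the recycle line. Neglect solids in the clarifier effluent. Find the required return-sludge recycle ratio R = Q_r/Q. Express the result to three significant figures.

Solids balance on the clarifier gives (1+R)X = R·X_r, so R = X/(X_r − X) = 2550 / (10100 − 2550) = 0.3377.

R ≈ 0.338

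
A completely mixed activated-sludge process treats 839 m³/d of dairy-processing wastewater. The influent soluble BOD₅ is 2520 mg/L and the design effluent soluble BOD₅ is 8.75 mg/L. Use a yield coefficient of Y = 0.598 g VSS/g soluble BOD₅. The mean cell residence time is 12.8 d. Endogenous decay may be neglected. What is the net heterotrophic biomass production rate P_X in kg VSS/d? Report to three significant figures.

P_X ≈ 1260 kg VSS/d

Since k_d ≈ 0, Y_obs = Y = 0.598 g VSS/g soluble BOD₅.
ΔS = 2520 − 8.75 = 2511 mg/L, so the substrate removal rate is 839 × 2511/1000 = 2107 kg soluble BOD₅/d.
P_X = Y_obs · Q(S₀ − S) = 0.5980 × 2107 = 1260 kg VSS/d.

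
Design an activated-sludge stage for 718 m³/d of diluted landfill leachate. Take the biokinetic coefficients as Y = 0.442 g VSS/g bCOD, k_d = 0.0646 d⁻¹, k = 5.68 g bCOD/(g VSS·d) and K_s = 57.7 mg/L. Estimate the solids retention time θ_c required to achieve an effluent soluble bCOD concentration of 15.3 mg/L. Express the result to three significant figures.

Specific growth rate at S = 15.3 mg/L: μ = YkS/(K_s+S) = 0.442·5.68·15.3/(57.7+15.3) = 0.5262 d⁻¹.
θ_c = 1/(μ − k_d) = 1/(0.5262 − 0.0646) = 1/0.4616 = 2.166 d.

θ_c ≈ 2.17 d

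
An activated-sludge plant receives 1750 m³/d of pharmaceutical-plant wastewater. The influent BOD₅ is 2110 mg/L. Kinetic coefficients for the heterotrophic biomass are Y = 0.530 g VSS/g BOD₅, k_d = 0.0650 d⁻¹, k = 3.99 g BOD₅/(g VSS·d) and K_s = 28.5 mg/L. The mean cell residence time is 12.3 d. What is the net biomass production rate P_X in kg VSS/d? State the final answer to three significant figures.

For a completely mixed reactor with recycle the Lawrence–McCarty relation gives S = K_s·(1 + k_d·θ_c) / [θ_c·(Y·k − k_d) − 1] = 28.5 × (1 + 0.0650 × 12.3) / [12.3 × (0.530 × 3.99 − 0.0650) − 1] = 51.29 / 24.21 = 2.118 mg/L.
Correct the yield for decay: Y_obs = Y/(1 + k_d θ_c) = 0.530 / (1 + 0.0650 × 12.3) = 0.530 / 1.800 = 0.2945.
ΔS = 2110 − 2.12 = 2108 mg/L, so the substrate removal rate is 1750 × 2108/1000 = 3689 kg BOD₅/d.
Biomass produced: P_X = Y_obs·Q·ΔS = 0.2945 × 3689 ≈ 1086 kg VSS/d.

P_X ≈ 1090 kg VSS/d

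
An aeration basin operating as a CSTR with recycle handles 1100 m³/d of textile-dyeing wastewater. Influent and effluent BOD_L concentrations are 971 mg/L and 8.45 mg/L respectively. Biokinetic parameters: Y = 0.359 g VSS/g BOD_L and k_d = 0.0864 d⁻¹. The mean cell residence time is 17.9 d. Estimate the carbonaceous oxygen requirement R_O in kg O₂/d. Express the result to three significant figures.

R_O ≈ 847 kg O₂/d

Observed yield with endogenous decay: Y_obs = Y / (1 + k_d·θ_c) = 0.359 / (1 + 0.0864 × 17.9) = 0.359 / 2.547 = 0.1410 g VSS/g BOD_L.
ΔS = 971 − 8.45 = 962.5 mg/L, so the substrate removal rate is 1100 × 962.5/1000 = 1059 kg BOD_L/d.
P_X = Y_obs·Q·(S₀ − S) = 0.1410 × 1059 = 149.3 kg VSS/d.
R_O = Q·ΔS − 1.42 P_X = 1059 − 212.0 = 846.8 kg O₂/d.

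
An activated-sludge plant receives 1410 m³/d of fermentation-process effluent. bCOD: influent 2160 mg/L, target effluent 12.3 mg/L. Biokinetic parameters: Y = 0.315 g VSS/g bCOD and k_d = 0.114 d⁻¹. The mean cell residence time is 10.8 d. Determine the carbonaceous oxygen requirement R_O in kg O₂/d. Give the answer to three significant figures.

R_O ≈ 2420 kg O₂/d

The observed yield is Y_obs = Y/(1 + k_d·θ_c) = 0.315 / (1 + 0.114 × 10.8) = 0.315 / 2.231 = 0.1412 g VSS per g bCOD removed.
Q·(S₀ − S) = 1410 × (2160 − 12.3) × 10⁻³ = 3028 kg/d removed.
Net sludge production P_X = 0.1412 × 3028 = 427.5 kg VSS/d.
R_O = Q·ΔS − 1.42 P_X = 3028 − 607.1 = 2421 kg O₂/d.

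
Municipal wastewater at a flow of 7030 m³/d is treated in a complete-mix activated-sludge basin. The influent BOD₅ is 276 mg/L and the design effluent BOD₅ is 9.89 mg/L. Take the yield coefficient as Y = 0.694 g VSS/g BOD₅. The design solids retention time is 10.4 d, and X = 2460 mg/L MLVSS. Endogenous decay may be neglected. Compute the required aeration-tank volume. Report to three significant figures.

V ≈ 5490 m³

Biomass mass balance (decay neglected): V·X = Y·Q·(S₀ − S)·θ_c, so V = 0.694 × 7030 × (276 − 9.89) × 10.4 / 2460 = 5489 m³.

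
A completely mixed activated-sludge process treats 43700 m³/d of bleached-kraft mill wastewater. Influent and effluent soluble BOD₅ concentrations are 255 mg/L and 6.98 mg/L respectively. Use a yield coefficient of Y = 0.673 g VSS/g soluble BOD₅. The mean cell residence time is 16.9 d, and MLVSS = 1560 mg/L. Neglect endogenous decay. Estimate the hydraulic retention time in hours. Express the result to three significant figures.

V·X = Y·Q·ΔS·θ_c gives V = 0.673 × 43700 × (255 − 6.98) × 16.9 / 1560 = 79022 m³.
τ = V/Q = 79022/43700 = 1.808 d, or 43.40 h.

τ ≈ 43.4 h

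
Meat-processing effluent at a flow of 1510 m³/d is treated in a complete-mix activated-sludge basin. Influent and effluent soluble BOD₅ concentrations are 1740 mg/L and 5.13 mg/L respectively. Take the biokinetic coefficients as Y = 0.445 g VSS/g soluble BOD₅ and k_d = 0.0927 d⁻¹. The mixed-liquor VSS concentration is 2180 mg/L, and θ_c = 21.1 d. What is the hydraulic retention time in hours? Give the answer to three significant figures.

τ ≈ 60.7 h

Steady-state biomass mass balance: V·X·(1 + k_d·θ_c) = Y·Q·(S₀ − S)·θ_c, so V = 0.445 × 1510 × (1740 − 5.13) × 21.1 / [2180 × (1 + 0.0927 × 21.1)] = 2.46×10^7 / 6444 = 3817 m³.
Hydraulic retention time τ = V/Q = 3817 / 1510 = 2.528 d = 60.67 h.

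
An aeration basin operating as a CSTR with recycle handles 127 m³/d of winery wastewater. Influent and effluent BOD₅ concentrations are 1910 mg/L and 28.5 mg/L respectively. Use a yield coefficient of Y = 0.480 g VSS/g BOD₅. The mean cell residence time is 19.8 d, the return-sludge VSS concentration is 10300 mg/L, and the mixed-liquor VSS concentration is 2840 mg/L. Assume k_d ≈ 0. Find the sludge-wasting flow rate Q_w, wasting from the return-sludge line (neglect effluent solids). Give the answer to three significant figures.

With k_d = 0 the design equation reduces to V = Y Q (S₀−S) θ_c / X = 0.480 × 127 × (1910 − 28.5) × 19.8 / 2840 = 799.6 m³.
Q_w = (V·X)/(θ_c X_r) = 799.6 × 2840 / (19.8 × 10300) = 11.14 m³/d.

Q_w ≈ 11.1 m³/d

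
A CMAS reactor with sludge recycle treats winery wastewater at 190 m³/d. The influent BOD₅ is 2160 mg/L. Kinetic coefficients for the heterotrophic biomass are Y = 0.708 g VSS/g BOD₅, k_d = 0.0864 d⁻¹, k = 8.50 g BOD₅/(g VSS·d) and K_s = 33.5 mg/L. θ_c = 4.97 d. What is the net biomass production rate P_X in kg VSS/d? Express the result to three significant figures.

Effluent substrate depends only on kinetics and SRT: S = K_s(1 + k_d θ_c) / [θ_c(Yk − k_d) − 1] = 33.5 × (1 + 0.0864 × 4.97) / [4.97 × (0.708 × 8.50 − 0.0864) − 1] = 47.89 / 28.48 = 1.681 mg/L.
The observed yield is Y_obs = Y/(1 + k_d·θ_c) = 0.708 / (1 + 0.0864 × 4.97) = 0.708 / 1.429 = 0.4953 g VSS per g BOD₅ removed.
ΔS = 2160 − 1.68 = 2158 mg/L, so the substrate removal rate is 190 × 2158/1000 = 410.1 kg BOD₅/d.
P_X = Y_obs · Q(S₀ − S) = 0.4953 × 410.1 = 203.1 kg VSS/d.

P_X ≈ 203 kg VSS/d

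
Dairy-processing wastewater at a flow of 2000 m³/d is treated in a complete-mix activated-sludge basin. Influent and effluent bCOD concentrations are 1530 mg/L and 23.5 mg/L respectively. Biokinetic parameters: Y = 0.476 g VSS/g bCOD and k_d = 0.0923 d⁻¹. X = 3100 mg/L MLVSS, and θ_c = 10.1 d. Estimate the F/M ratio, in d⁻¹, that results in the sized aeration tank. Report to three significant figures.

Steady-state biomass mass balance: V·X·(1 + k_d·θ_c) = Y·Q·(S₀ − S)·θ_c, so V = 0.476 × 2000 × (1530 − 23.5) × 10.1 / [3100 × (1 + 0.0923 × 10.1)] = 1.45×10^7 / 5990 = 2418 m³.
F/M = applied load / biomass = Q·S₀/(V·X) = 2000 × 1530 / (2418 × 3100) = 0.4082 d⁻¹.

F/M ≈ 0.408 d⁻¹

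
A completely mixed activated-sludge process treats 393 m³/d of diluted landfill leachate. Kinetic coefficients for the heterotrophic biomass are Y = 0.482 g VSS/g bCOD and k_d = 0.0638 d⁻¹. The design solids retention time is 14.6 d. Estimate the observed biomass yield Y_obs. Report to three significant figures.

Correct the yield for decay: Y_obs = Y/(1 + k_d θ_c) = 0.482 / (1 + 0.0638 × 14.6) = 0.482 / 1.931 = 0.2495.

Y_obs ≈ 0.250 g VSS/g bCOD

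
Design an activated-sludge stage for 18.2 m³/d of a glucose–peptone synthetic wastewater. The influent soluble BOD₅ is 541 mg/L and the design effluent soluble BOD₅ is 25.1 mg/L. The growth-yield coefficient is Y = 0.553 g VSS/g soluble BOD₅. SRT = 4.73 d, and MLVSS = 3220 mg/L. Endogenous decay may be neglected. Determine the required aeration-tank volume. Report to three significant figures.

Biomass mass balance (decay neglected): V·X = Y·Q·(S₀ − S)·θ_c, so V = 0.553 × 18.2 × (541 − 25.1) × 4.73 / 3220 = 7.627 m³.

V ≈ 7.63 m³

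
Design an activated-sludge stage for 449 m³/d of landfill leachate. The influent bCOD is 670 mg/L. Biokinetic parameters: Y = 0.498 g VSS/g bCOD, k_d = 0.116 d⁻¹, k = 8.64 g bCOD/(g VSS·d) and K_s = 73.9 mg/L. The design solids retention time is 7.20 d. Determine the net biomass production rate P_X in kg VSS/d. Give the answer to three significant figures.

P_X ≈ 81.1 kg VSS/d

For a completely mixed reactor with recycle the Lawrence–McCarty relation gives S = K_s·(1 + k_d·θ_c) / [θ_c·(Y·k − k_d) − 1] = 73.9 × (1 + 0.116 × 7.20) / [7.20 × (0.498 × 8.64 − 0.116) − 1] = 135.6 / 29.14 = 4.653 mg/L.
The observed yield is Y_obs = Y/(1 + k_d·θ_c) = 0.498 / (1 + 0.116 × 7.20) = 0.498 / 1.835 = 0.2714 g VSS per g bCOD removed.
Q·(S₀ − S) = 449 × (670 − 4.65) × 10⁻³ = 298.7 kg/d removed.
So the net sludge growth is P_X = 0.2714 × 298.7 = 81.07 kg VSS/d.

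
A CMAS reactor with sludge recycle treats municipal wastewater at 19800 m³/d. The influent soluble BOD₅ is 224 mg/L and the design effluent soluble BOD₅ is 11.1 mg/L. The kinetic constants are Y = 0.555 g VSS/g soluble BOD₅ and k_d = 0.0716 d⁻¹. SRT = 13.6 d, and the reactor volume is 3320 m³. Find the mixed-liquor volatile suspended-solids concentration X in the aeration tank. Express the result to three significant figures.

Solving the biomass balance for X: X = Y Q (S₀−S) θ_c / [V (1+k_d θ_c)] = 0.555 × 19800 × (224 − 11.1) × 13.6 / [3320 × (1 + 0.0716 × 13.6)] = 4856 mg/L.

X ≈ 4860 mg/L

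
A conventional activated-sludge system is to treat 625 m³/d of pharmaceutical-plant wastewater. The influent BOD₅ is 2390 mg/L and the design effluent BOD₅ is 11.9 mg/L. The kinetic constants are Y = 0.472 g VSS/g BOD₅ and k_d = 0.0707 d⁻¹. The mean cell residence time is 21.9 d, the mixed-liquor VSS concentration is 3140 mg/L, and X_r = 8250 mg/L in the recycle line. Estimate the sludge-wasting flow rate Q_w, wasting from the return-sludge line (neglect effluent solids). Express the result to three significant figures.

From the SRT design equation V = Y Q (S₀−S) θ_c / [X (1 + k_d θ_c)] = 0.472 × 625 × (2390 − 11.9) × 21.9 / [3140 × (1 + 0.0707 × 21.9)] = 1.54×10^7 / 8002 = 1920 m³.
Q_w = (V·X)/(θ_c X_r) = 1920 × 3140 / (21.9 × 8250) = 33.37 m³/d.

Q_w ≈ 33.4 m³/d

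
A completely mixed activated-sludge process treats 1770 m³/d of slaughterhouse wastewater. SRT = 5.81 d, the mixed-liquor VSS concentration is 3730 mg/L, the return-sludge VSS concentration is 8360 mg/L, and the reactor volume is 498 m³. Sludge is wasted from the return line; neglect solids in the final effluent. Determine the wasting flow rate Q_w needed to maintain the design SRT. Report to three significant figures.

Q_w ≈ 38.2 m³/d

Wasting from the return line (neglecting effluent solids): Q_w = V·X / (θ_c·X_r) = 498.0 × 3730 / (5.81 × 8360) = 38.24 m³/d.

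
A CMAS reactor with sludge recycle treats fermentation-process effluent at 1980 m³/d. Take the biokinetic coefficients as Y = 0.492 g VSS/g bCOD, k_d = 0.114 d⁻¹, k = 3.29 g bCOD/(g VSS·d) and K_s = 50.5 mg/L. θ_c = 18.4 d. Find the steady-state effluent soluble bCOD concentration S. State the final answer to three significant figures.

S ≈ 5.86 mg/L

Effluent substrate depends only on kinetics and SRT: S = K_s(1 + k_d θ_c) / [θ_c(Yk − k_d) − 1] = 50.5 × (1 + 0.114 × 18.4) / [18.4 × (0.492 × 3.29 − 0.114) − 1] = 156.4 / 26.69 = 5.862 mg/L.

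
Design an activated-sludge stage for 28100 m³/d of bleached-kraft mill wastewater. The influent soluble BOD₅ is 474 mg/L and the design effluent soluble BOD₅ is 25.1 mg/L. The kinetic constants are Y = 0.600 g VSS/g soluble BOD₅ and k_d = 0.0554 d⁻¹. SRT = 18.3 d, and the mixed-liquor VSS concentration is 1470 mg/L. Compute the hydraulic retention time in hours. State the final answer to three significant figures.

From the SRT design equation V = Y Q (S₀−S) θ_c / [X (1 + k_d θ_c)] = 0.600 × 28100 × (474 − 25.1) × 18.3 / [1470 × (1 + 0.0554 × 18.3)] = 1.39×10^8 / 2960 = 46786 m³.
τ = V/Q = 46786/28100 = 1.665 d, or 39.96 h.

τ ≈ 40.0 h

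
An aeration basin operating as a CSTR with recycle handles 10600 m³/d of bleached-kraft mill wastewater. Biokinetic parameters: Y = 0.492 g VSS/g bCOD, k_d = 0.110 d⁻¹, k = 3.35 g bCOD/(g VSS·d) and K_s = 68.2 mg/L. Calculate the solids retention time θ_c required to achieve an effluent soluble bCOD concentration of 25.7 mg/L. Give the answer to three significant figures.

θ_c ≈ 2.93 d

Specific growth rate at S = 25.7 mg/L: μ = YkS/(K_s+S) = 0.492·3.35·25.7/(68.2+25.7) = 0.4511 d⁻¹.
θ_c = 1/(μ − k_d) = 1/(0.4511 − 0.110) = 1/0.3411 = 2.932 d.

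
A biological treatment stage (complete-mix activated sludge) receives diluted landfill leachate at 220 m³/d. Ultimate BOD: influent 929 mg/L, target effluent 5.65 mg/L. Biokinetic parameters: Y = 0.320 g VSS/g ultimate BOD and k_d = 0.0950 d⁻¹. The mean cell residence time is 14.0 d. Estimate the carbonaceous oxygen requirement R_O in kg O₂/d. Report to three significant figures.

Y_obs = Y / (1 + k_d θ_c) = 0.320 / (1 + 0.0950 × 14.0) = 0.320 / 2.330 = 0.1373.
Mass of ultimate BOD removed per day: Q(S₀ − S) = 220 × 923.4 g/m³ = 203.1 kg/d.
Biomass synthesised: P_X = Y_obs × 203.1 = 27.90 kg VSS/d.
Carbonaceous O₂ demand = substrate oxidised − cell-mass equivalent = 203.1 − 1.42 × 27.90 = 163.5 kg O₂/d.

R_O ≈ 164 kg O₂/d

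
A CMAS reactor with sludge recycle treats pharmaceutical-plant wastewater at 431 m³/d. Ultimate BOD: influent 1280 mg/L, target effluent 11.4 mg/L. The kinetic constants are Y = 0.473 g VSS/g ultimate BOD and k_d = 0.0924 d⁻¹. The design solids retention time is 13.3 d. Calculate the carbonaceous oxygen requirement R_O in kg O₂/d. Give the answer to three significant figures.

R_O ≈ 382 kg O₂/d

Y_obs = Y / (1 + k_d θ_c) = 0.473 / (1 + 0.0924 × 13.3) = 0.473 / 2.229 = 0.2122.
Mass of ultimate BOD removed per day: Q(S₀ − S) = 431 × 1269 g/m³ = 546.8 kg/d.
Biomass synthesised: P_X = Y_obs × 546.8 = 116.0 kg VSS/d.
R_O = Q·(S₀ − S) − 1.42·P_X = 546.8 − 1.42 × 116.0 = 382.0 kg O₂/d.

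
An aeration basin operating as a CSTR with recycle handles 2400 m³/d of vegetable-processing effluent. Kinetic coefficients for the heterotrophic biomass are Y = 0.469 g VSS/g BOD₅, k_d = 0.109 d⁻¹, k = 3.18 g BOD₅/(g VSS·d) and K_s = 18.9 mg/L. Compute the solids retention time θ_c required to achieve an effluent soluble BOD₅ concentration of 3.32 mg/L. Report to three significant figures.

Specific growth rate at S = 3.32 mg/L: μ = YkS/(K_s+S) = 0.469·3.18·3.32/(18.9+3.32) = 0.2228 d⁻¹.
θ_c = 1/(μ − k_d) = 1/(0.2228 − 0.109) = 1/0.1138 = 8.784 d.

θ_c ≈ 8.78 d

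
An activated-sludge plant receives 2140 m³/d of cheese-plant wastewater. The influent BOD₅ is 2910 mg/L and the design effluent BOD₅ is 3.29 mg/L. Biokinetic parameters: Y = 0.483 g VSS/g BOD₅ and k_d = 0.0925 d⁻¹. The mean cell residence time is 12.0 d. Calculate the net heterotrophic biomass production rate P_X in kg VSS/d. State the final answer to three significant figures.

P_X ≈ 1420 kg VSS/d

Y_obs = Y / (1 + k_d θ_c) = 0.483 / (1 + 0.0925 × 12.0) = 0.483 / 2.110 = 0.2289.
Substrate removed = Q·(S₀ − S) = 2140 m³/d × (2910 − 3.29) g/m³ = 6.22×10^6 g/d = 6220 kg/d.
Net biomass production P_X = Y_obs × Q·(S₀ − S) = 0.2289 × 6220 = 1424 kg VSS/d.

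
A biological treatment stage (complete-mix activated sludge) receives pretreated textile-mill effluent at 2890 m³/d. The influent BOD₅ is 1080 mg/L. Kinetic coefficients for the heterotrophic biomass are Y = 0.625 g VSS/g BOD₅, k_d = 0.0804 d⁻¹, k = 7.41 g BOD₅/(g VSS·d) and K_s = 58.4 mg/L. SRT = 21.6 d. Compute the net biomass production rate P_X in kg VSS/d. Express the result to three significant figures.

P_X ≈ 712 kg VSS/d

Effluent substrate depends only on kinetics and SRT: S = K_s(1 + k_d θ_c) / [θ_c(Yk − k_d) − 1] = 58.4 × (1 + 0.0804 × 21.6) / [21.6 × (0.625 × 7.41 − 0.0804) − 1] = 159.8 / 97.30 = 1.643 mg/L.
The observed yield is Y_obs = Y/(1 + k_d·θ_c) = 0.625 / (1 + 0.0804 × 21.6) = 0.625 / 2.737 = 0.2284 g VSS per g BOD₅ removed.
Q·(S₀ − S) = 2890 × (1080 − 1.64) × 10⁻³ = 3116 kg/d removed.
Net biomass production P_X = Y_obs × Q·(S₀ − S) = 0.2284 × 3116 = 711.7 kg VSS/d.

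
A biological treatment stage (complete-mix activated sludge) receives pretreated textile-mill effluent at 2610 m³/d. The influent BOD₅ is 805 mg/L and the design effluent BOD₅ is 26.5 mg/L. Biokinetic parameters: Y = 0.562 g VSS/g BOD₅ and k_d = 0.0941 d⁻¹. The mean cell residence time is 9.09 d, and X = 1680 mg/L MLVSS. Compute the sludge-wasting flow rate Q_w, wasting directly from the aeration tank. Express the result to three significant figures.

Q_w ≈ 366 m³/d

Steady-state biomass mass balance: V·X·(1 + k_d·θ_c) = Y·Q·(S₀ − S)·θ_c, so V = 0.562 × 2610 × (805 − 26.5) × 9.09 / [1680 × (1 + 0.0941 × 9.09)] = 1.04×10^7 / 3117 = 3330 m³.
Wasting from the aeration tank: Q_w = V / θ_c = 3330 / 9.09 = 366.3 m³/d.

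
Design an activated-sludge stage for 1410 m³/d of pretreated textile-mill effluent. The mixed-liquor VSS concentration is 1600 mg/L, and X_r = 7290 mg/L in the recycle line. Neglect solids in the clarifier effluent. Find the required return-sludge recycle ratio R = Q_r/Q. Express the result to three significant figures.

R = Q_r/Q = X/(X_r − X) = 1600 / (7290 − 1600) = 0.2812.

R ≈ 0.281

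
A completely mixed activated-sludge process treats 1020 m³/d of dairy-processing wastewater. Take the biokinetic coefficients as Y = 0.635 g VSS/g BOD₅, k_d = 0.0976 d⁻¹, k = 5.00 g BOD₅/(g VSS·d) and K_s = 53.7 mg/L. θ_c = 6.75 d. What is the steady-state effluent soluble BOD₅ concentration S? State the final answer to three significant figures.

From the Monod/SRT balance for a CMAS, S = K_s·(1+k_d θ_c)/[θ_c·(Y k − k_d) − 1] = 53.7 × (1 + 0.0976 × 6.75) / [6.75 × (0.635 × 5.00 − 0.0976) − 1] = 89.08 / 19.77 = 4.505 mg/L.

S ≈ 4.51 mg/L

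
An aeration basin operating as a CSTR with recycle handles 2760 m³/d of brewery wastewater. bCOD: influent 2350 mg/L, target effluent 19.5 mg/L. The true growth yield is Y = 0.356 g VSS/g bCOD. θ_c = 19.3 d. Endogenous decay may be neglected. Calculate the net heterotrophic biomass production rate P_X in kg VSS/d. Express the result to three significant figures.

P_X ≈ 2290 kg VSS/d

Since k_d ≈ 0, Y_obs = Y = 0.356 g VSS/g bCOD.
Q·(S₀ − S) = 2760 × (2350 − 19.5) × 10⁻³ = 6432 kg/d removed.
Biomass produced: P_X = Y_obs·Q·ΔS = 0.3560 × 6432 ≈ 2290 kg VSS/d.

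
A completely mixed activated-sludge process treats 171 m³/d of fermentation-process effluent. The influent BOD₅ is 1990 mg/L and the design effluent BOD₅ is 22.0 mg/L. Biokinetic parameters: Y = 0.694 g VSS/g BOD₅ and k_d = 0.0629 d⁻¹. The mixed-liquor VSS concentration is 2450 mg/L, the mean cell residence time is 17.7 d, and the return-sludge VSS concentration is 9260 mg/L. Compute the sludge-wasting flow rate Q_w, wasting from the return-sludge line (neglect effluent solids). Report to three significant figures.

Rearranging the biomass balance for a CMAS with decay, V = Y·Q·ΔS·θ_c / [X·(1+k_d θ_c)] = 0.694 × 171 × (1990 − 22.0) × 17.7 / [2450 × (1 + 0.0629 × 17.7)] = 4.13×10^6 / 5178 = 798.4 m³.
θ_c = V·X/(Q_w·X_r) when wasting from the recycle, so Q_w = V·X/(θ_c·X_r) = 798.4 × 2450 / (17.7 × 9260) = 11.93 m³/d.

Q_w ≈ 11.9 m³/d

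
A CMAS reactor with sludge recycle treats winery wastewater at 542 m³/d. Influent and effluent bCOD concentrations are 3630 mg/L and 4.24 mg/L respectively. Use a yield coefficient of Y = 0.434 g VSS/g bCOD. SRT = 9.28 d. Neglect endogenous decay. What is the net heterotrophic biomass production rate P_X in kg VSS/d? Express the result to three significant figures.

P_X ≈ 853 kg VSS/d

No decay correction is needed, so Y_obs = Y = 0.434.
Mass of bCOD removed per day: Q(S₀ − S) = 542 × 3626 g/m³ = 1965 kg/d.
Biomass produced: P_X = Y_obs·Q·ΔS = 0.4340 × 1965 ≈ 852.9 kg VSS/d.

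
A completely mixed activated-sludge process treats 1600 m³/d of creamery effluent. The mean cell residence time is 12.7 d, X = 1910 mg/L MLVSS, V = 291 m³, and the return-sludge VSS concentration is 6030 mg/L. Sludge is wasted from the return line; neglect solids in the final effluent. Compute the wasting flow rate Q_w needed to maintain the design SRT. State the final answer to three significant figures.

Q_w ≈ 7.26 m³/d

Q_w = (V·X)/(θ_c X_r) = 291.0 × 1910 / (12.7 × 6030) = 7.258 m³/d.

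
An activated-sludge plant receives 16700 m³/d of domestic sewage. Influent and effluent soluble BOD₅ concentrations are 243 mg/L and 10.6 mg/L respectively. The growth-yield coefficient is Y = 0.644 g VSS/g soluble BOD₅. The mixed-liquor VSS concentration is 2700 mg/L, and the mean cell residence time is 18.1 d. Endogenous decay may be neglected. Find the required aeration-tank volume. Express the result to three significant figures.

With k_d = 0 the design equation reduces to V = Y Q (S₀−S) θ_c / X = 0.644 × 16700 × (243 − 10.6) × 18.1 / 2700 = 16755 m³.

V ≈ 16800 m³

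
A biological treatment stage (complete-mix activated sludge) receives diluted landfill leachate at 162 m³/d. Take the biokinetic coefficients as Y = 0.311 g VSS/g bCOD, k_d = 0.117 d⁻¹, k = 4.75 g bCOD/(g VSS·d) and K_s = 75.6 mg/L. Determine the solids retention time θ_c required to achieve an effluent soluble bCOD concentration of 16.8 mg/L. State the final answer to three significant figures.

At the target effluent, Y k S/(K_s+S) = 0.311×4.75×16.8/92.40 = 0.2686 d⁻¹.
θ_c = 1/(μ − k_d) = 1/(0.2686 − 0.117) = 1/0.1516 = 6.597 d.

θ_c ≈ 6.60 d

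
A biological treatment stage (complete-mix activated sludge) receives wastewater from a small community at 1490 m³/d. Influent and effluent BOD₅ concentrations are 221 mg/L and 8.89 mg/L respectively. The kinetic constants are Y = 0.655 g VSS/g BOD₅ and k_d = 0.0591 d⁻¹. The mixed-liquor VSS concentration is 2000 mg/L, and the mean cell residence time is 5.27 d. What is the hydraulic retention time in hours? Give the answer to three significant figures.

τ ≈ 6.70 h

Rearranging the biomass balance for a CMAS with decay, V = Y·Q·ΔS·θ_c / [X·(1+k_d θ_c)] = 0.655 × 1490 × (221 − 8.89) × 5.27 / [2000 × (1 + 0.0591 × 5.27)] = 1.09×10^6 / 2623 = 415.9 m³.
τ = V/Q = 415.9/1490 = 0.2791 d, or 6.699 h.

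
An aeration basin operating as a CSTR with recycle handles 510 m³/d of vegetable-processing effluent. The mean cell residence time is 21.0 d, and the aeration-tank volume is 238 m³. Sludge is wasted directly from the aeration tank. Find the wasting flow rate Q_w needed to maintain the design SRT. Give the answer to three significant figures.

Q_w ≈ 11.3 m³/d

For wasting at MLVSS concentration, Q_w = V/θ_c = 238.0/21.0 = 11.33 m³/d.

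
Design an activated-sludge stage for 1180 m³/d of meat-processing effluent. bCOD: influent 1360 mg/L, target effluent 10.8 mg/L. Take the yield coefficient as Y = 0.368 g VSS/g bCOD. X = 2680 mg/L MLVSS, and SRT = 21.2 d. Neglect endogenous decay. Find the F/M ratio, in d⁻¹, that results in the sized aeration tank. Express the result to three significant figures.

Biomass mass balance (decay neglected): V·X = Y·Q·(S₀ − S)·θ_c, so V = 0.368 × 1180 × (1360 − 10.8) × 21.2 / 2680 = 4635 m³.
F/M = applied load / biomass = Q·S₀/(V·X) = 1180 × 1360 / (4635 × 2680) = 0.1292 d⁻¹.

F/M ≈ 0.129 d⁻¹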